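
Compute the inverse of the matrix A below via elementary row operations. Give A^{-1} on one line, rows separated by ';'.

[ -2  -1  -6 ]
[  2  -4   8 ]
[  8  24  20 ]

inverse = [-34/5 -31/10 -4/5; 3/5 1/5 1/10; 2 1 1/4]

Gauss-Jordan on [A | I]:
R1 <- (1/-2)*R1:  [    1   1/2     3  |  -1/2     0     0 ]
R2 <- R2 - (2)*R1:  [  0  -5   2  |   1   1   0 ]
R3 <- R3 - (8)*R1:  [  0  20  -4  |   4   0   1 ]
R2 <- (1/-5)*R2:  [    0     1  -2/5  |  -1/5  -1/5     0 ]
R1 <- R1 - (1/2)*R2:  [    1     0  16/5  |  -2/5  1/10     0 ]
R3 <- R3 - (20)*R2:  [ 0  0  4  |  8  4  1 ]
R3 <- (1/4)*R3:  [   0    0    1  |    2    1  1/4 ]
R1 <- R1 - (16/5)*R3:  [      1       0       0  |   -34/5  -31/10    -4/5 ]
R2 <- R2 - (-2/5)*R3:  [    0     1     0  |   3/5   1/5  1/10 ]
Right block of [I | A^{-1}] is the inverse:
[ -34/5  -31/10  -4/5 ]
[   3/5     1/5  1/10 ]
[     2       1   1/4 ]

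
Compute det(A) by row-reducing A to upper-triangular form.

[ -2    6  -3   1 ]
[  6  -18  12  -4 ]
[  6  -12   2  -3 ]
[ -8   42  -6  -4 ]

det(A) = 36

Forward elimination:
R2 <- R2 - (-3)*R1:  [  0   0   3  -1 ]
R3 <- R3 - (-3)*R1:  [  0   6  -7   0 ]
R4 <- R4 - (4)*R1:  [  0  18   6  -8 ]
R2 <-> R3   (pivot in column 2 was zero)
[ -2   6  -3   1 ]
[  0   6  -7   0 ]
[  0   0   3  -1 ]
[  0  18   6  -8 ]
R4 <- R4 - (3)*R2:  [  0   0  27  -8 ]
R4 <- R4 - (9)*R3:  [ 0  0  0  1 ]
Upper-triangular form:
[ -2  6  -3   1 ]
[  0  6  -7   0 ]
[  0  0   3  -1 ]
[  0  0   0   1 ]
det(A) = (-1)^1 * (-2) * (6) * (3) * (1) = 36  (1 row swap -> sign -1)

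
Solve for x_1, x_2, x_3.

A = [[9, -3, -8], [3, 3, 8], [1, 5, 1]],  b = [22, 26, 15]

(4, 2, 1)

Forward elimination on [A|b]:
R2 <- R2 - (1/3)*R1:  [    0     4  32/3  56/3 ]
R3 <- R3 - (1/9)*R1:  [     0   16/3   17/9  113/9 ]
R3 <- R3 - (4/3)*R2:  [     0      0  -37/3  -37/3 ]
Row echelon form:
[ 9  -3     -8  |     22 ]
[ 0   4   32/3  |   56/3 ]
[ 0   0  -37/3  |  -37/3 ]
Back-substitution:
x_3 = (-37/3) / (-37/3) = 1
x_2 = (56/3 - (32/3)*(1)) / 4 = 2
x_1 = (22 - (-3)*(2) - (-8)*(1)) / 9 = 4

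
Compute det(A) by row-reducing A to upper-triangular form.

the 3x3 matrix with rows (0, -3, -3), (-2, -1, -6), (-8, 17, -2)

det(A) = -6

Forward elimination:
R1 <-> R2   (pivot in column 1 was zero)
[ -2  -1  -6 ]
[  0  -3  -3 ]
[ -8  17  -2 ]
R3 <- R3 - (4)*R1:  [  0  21  22 ]
R3 <- R3 - (-7)*R2:  [ 0  0  1 ]
Upper-triangular form:
[ -2  -1  -6 ]
[  0  -3  -3 ]
[  0   0   1 ]
det(A) = (-1)^1 * (-2) * (-3) * (1) = -6  (1 row swap -> sign -1)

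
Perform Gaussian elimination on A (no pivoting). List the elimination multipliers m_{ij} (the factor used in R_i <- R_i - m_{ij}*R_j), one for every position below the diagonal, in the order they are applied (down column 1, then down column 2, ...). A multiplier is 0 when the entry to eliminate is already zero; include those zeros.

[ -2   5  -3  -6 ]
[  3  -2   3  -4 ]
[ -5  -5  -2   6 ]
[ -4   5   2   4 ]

Forward elimination:
R2 <- R2 - (-3/2)*R1:  [    0  11/2  -3/2   -13 ]
R3 <- R3 - (5/2)*R1:  [     0  -35/2   11/2     21 ]
R4 <- R4 - (2)*R1:  [  0  -5   8  16 ]
R3 <- R3 - (-35/11)*R2:  [       0        0     8/11  -224/11 ]
R4 <- R4 - (-10/11)*R2:  [     0      0  73/11  46/11 ]
R4 <- R4 - (73/8)*R3:  [   0    0    0  190 ]
Multipliers (in order of application): m_{21} = -3/2, m_{31} = 5/2, m_{41} = 2, m_{32} = -35/11, m_{42} = -10/11, m_{43} = 73/8

multipliers: -3/2, 5/2, 2, -35/11, -10/11, 73/8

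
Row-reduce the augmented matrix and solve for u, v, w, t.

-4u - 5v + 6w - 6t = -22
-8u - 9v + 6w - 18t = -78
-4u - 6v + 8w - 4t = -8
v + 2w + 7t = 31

(3, -4, 0, 5)

Forward elimination on [A|b]:
R2 <- R2 - (2)*R1:  [   0    1   -6   -6  -34 ]
R3 <- R3 - (1)*R1:  [  0  -1   2   2  14 ]
R3 <- R3 - (-1)*R2:  [   0    0   -4   -4  -20 ]
R4 <- R4 - (1)*R2:  [  0   0   8  13  65 ]
R4 <- R4 - (-2)*R3:  [  0   0   0   5  25 ]
Row echelon form:
[ -4  -5   6  -6  |  -22 ]
[  0   1  -6  -6  |  -34 ]
[  0   0  -4  -4  |  -20 ]
[  0   0   0   5  |   25 ]
Back-substitution:
t = (25) / 5 = 5
w = (-20 - (-4)*(5)) / -4 = 0
v = (-34 - (-6)*(0) - (-6)*(5)) / 1 = -4
u = (-22 - (-5)*(-4) - (6)*(0) - (-6)*(5)) / -4 = 3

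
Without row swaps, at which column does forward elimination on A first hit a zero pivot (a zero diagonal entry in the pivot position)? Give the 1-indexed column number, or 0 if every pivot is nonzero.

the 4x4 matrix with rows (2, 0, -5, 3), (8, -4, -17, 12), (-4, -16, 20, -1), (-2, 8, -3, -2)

Naive forward elimination:
R2 <- R2 - (4)*R1:  [  0  -4   3   0 ]
R3 <- R3 - (-2)*R1:  [   0  -16   10    5 ]
R4 <- R4 - (-1)*R1:  [  0   8  -8   1 ]
R3 <- R3 - (4)*R2:  [  0   0  -2   5 ]
R4 <- R4 - (-2)*R2:  [  0   0  -2   1 ]
R4 <- R4 - (1)*R3:  [  0   0   0  -4 ]
All pivots nonzero; naive elimination completes without hitting a zero pivot.

first zero-pivot column = 0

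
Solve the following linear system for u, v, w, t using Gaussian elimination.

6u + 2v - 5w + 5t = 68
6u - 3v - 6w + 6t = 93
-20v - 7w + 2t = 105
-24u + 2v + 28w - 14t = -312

(4, -3, -5, 5)

Forward elimination on [A|b]:
R2 <- R2 - (1)*R1:  [  0  -5  -1   1  25 ]
R4 <- R4 - (-4)*R1:  [   0   10    8    6  -40 ]
R3 <- R3 - (4)*R2:  [  0   0  -3  -2   5 ]
R4 <- R4 - (-2)*R2:  [  0   0   6   8  10 ]
R4 <- R4 - (-2)*R3:  [  0   0   0   4  20 ]
Row echelon form:
[ 6   2  -5   5  |  68 ]
[ 0  -5  -1   1  |  25 ]
[ 0   0  -3  -2  |   5 ]
[ 0   0   0   4  |  20 ]
Back-substitution:
t = (20) / 4 = 5
w = (5 - (-2)*(5)) / -3 = -5
v = (25 - (-1)*(-5) - (1)*(5)) / -5 = -3
u = (68 - (2)*(-3) - (-5)*(-5) - (5)*(5)) / 6 = 4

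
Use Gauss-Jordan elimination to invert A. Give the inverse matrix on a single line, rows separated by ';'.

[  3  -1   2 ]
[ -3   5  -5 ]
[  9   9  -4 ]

Gauss-Jordan on [A | I]:
R1 <- (1/3)*R1:  [    1  -1/3   2/3  |   1/3     0     0 ]
R2 <- R2 - (-3)*R1:  [  0   4  -3  |   1   1   0 ]
R3 <- R3 - (9)*R1:  [   0   12  -10  |   -3    0    1 ]
R2 <- (1/4)*R2:  [    0     1  -3/4  |   1/4   1/4     0 ]
R1 <- R1 - (-1/3)*R2:  [    1     0  5/12  |  5/12  1/12     0 ]
R3 <- R3 - (12)*R2:  [  0   0  -1  |  -6  -3   1 ]
R3 <- (1/-1)*R3:  [  0   0   1  |   6   3  -1 ]
R1 <- R1 - (5/12)*R3:  [      1       0       0  |  -25/12    -7/6    5/12 ]
R2 <- R2 - (-3/4)*R3:  [    0     1     0  |  19/4   5/2  -3/4 ]
Right block of [I | A^{-1}] is the inverse:
[ -25/12  -7/6  5/12 ]
[   19/4   5/2  -3/4 ]
[      6     3    -1 ]

inverse = [-25/12 -7/6 5/12; 19/4 5/2 -3/4; 6 3 -1]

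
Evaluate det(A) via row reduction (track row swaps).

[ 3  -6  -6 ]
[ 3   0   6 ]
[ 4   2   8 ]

det(A) = -72

Forward elimination:
R2 <- R2 - (1)*R1:  [  0   6  12 ]
R3 <- R3 - (4/3)*R1:  [  0  10  16 ]
R3 <- R3 - (5/3)*R2:  [  0   0  -4 ]
Upper-triangular form:
[ 3  -6  -6 ]
[ 0   6  12 ]
[ 0   0  -4 ]
det(A) = (-1)^0 * (3) * (6) * (-4) = -72  (0 row swaps -> sign +1)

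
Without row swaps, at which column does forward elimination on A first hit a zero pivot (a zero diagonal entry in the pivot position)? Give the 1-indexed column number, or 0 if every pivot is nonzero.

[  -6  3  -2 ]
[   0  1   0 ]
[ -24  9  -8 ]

first zero-pivot column = 3

Naive forward elimination:
R3 <- R3 - (4)*R1:  [  0  -3   0 ]
R3 <- R3 - (-3)*R2:  [ 0  0  0 ]
Matrix at this point:
[ -6  3  -2 ]
[  0  1   0 ]
[  0  0   0 ]
Pivot entry (3,3) in the last row is zero and there are no rows below to swap with -> zero pivot in column 3 (A is singular).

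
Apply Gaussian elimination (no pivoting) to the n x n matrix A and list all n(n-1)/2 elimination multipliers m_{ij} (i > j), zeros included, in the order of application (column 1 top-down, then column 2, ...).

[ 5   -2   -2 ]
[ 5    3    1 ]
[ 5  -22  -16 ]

Forward elimination:
R2 <- R2 - (1)*R1:  [ 0  5  3 ]
R3 <- R3 - (1)*R1:  [   0  -20  -14 ]
R3 <- R3 - (-4)*R2:  [  0   0  -2 ]
Multipliers (in order of application): m_{21} = 1, m_{31} = 1, m_{32} = -4

multipliers: 1, 1, -4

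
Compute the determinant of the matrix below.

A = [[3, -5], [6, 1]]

det(A) = 33

Forward elimination:
R2 <- R2 - (2)*R1:  [  0  11 ]
Upper-triangular form:
[ 3  -5 ]
[ 0  11 ]
det(A) = (-1)^0 * (3) * (11) = 33  (0 row swaps -> sign +1)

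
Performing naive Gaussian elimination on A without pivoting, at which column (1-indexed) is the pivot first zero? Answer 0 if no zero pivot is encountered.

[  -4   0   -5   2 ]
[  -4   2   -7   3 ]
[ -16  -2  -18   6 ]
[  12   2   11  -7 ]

Naive forward elimination:
R2 <- R2 - (1)*R1:  [  0   2  -2   1 ]
R3 <- R3 - (4)*R1:  [  0  -2   2  -2 ]
R4 <- R4 - (-3)*R1:  [  0   2  -4  -1 ]
R3 <- R3 - (-1)*R2:  [  0   0   0  -1 ]
R4 <- R4 - (1)*R2:  [  0   0  -2  -2 ]
Matrix at this point:
[ -4  0  -5   2 ]
[  0  2  -2   1 ]
[  0  0   0  -1 ]
[  0  0  -2  -2 ]
Pivot entry (3,3) is zero but row 4 has -2 in column 3 -> naive elimination stops; a row interchange (e.g. R3 <-> R4) would be required here.

first zero-pivot column = 3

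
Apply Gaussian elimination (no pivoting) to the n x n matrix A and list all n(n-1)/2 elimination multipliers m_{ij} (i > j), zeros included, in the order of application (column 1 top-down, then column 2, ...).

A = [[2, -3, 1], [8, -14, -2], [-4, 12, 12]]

multipliers: 4, -2, -3

Forward elimination:
R2 <- R2 - (4)*R1:  [  0  -2  -6 ]
R3 <- R3 - (-2)*R1:  [  0   6  14 ]
R3 <- R3 - (-3)*R2:  [  0   0  -4 ]
Multipliers (in order of application): m_{21} = 4, m_{31} = -2, m_{32} = -3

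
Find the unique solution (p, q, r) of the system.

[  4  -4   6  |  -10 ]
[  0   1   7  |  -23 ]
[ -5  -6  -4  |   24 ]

(0, -2, -3)

Forward elimination on [A|b]:
R3 <- R3 - (-5/4)*R1:  [    0   -11   7/2  23/2 ]
R3 <- R3 - (-11)*R2:  [      0       0   161/2  -483/2 ]
Row echelon form:
[ 4  -4      6  |     -10 ]
[ 0   1      7  |     -23 ]
[ 0   0  161/2  |  -483/2 ]
Back-substitution:
r = (-483/2) / (161/2) = -3
q = (-23 - (7)*(-3)) / 1 = -2
p = (-10 - (-4)*(-2) - (6)*(-3)) / 4 = 0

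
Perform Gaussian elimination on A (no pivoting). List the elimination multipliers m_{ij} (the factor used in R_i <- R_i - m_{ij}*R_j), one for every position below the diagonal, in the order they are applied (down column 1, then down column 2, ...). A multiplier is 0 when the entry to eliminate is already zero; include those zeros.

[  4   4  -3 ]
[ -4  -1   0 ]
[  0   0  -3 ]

multipliers: -1, 0, 0

Forward elimination:
R2 <- R2 - (-1)*R1:  [  0   3  -3 ]
R3: entry in column 1 is already 0 -> m_{31} = 0 (no row operation needed)
R3: entry in column 2 is already 0 -> m_{32} = 0 (no row operation needed)
Multipliers (in order of application): m_{21} = -1, m_{31} = 0, m_{32} = 0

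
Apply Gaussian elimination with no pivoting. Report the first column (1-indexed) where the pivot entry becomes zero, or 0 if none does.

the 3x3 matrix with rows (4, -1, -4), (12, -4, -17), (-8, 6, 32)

Naive forward elimination:
R2 <- R2 - (3)*R1:  [  0  -1  -5 ]
R3 <- R3 - (-2)*R1:  [  0   4  24 ]
R3 <- R3 - (-4)*R2:  [ 0  0  4 ]
All pivots nonzero; naive elimination completes without hitting a zero pivot.

first zero-pivot column = 0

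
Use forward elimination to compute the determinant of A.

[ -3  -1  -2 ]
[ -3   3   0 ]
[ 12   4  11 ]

Forward elimination:
R2 <- R2 - (1)*R1:  [ 0  4  2 ]
R3 <- R3 - (-4)*R1:  [ 0  0  3 ]
Upper-triangular form:
[ -3  -1  -2 ]
[  0   4   2 ]
[  0   0   3 ]
det(A) = (-1)^0 * (-3) * (4) * (3) = -36  (0 row swaps -> sign +1)

det(A) = -36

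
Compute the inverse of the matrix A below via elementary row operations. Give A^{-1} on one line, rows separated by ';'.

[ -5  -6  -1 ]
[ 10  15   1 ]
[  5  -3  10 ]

inverse = [-17/10 -7/10 -1/10; 19/18 1/2 1/18; 7/6 1/2 1/6]

Gauss-Jordan on [A | I]:
R1 <- (1/-5)*R1:  [    1   6/5   1/5  |  -1/5     0     0 ]
R2 <- R2 - (10)*R1:  [  0   3  -1  |   2   1   0 ]
R3 <- R3 - (5)*R1:  [  0  -9   9  |   1   0   1 ]
R2 <- (1/3)*R2:  [    0     1  -1/3  |   2/3   1/3     0 ]
R1 <- R1 - (6/5)*R2:  [    1     0   3/5  |    -1  -2/5     0 ]
R3 <- R3 - (-9)*R2:  [ 0  0  6  |  7  3  1 ]
R3 <- (1/6)*R3:  [   0    0    1  |  7/6  1/2  1/6 ]
R1 <- R1 - (3/5)*R3:  [      1       0       0  |  -17/10   -7/10   -1/10 ]
R2 <- R2 - (-1/3)*R3:  [     0      1      0  |  19/18    1/2   1/18 ]
Right block of [I | A^{-1}] is the inverse:
[ -17/10  -7/10  -1/10 ]
[  19/18    1/2   1/18 ]
[    7/6    1/2    1/6 ]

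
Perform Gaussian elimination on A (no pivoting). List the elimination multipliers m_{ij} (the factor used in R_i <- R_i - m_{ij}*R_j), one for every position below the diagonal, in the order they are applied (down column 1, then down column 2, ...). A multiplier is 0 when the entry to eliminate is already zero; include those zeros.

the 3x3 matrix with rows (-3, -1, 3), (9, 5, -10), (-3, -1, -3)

multipliers: -3, 1, 0

Forward elimination:
R2 <- R2 - (-3)*R1:  [  0   2  -1 ]
R3 <- R3 - (1)*R1:  [  0   0  -6 ]
R3: entry in column 2 is already 0 -> m_{32} = 0 (no row operation needed)
Multipliers (in order of application): m_{21} = -3, m_{31} = 1, m_{32} = 0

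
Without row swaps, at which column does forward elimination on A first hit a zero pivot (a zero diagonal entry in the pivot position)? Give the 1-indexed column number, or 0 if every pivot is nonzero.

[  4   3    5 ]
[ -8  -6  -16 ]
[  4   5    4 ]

first zero-pivot column = 2

Naive forward elimination:
R2 <- R2 - (-2)*R1:  [  0   0  -6 ]
R3 <- R3 - (1)*R1:  [  0   2  -1 ]
Matrix at this point:
[ 4  3   5 ]
[ 0  0  -6 ]
[ 0  2  -1 ]
Pivot entry (2,2) is zero but row 3 has 2 in column 2 -> naive elimination stops; a row interchange (e.g. R2 <-> R3) would be required here.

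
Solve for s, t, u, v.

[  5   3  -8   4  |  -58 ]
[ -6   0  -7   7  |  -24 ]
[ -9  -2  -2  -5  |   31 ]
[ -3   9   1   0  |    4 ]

(-3, -1, 4, -2)

Forward elimination on [A|b]:
R2 <- R2 - (-6/5)*R1:  [      0    18/5   -83/5    59/5  -468/5 ]
R3 <- R3 - (-9/5)*R1:  [      0    17/5   -82/5    11/5  -367/5 ]
R4 <- R4 - (-3/5)*R1:  [      0    54/5   -19/5    12/5  -154/5 ]
R3 <- R3 - (17/18)*R2:  [       0        0   -13/18  -161/18       15 ]
R4 <- R4 - (3)*R2:  [   0    0   46  -33  250 ]
R4 <- R4 - (-828/13)*R3:  [        0         0         0  -7835/13  15670/13 ]
Row echelon form:
[ 5     3      -8         4  |       -58 ]
[ 0  18/5   -83/5      59/5  |    -468/5 ]
[ 0     0  -13/18   -161/18  |        15 ]
[ 0     0       0  -7835/13  |  15670/13 ]
Back-substitution:
v = (15670/13) / (-7835/13) = -2
u = (15 - (-161/18)*(-2)) / (-13/18) = 4
t = (-468/5 - (-83/5)*(4) - (59/5)*(-2)) / (18/5) = -1
s = (-58 - (3)*(-1) - (-8)*(4) - (4)*(-2)) / 5 = -3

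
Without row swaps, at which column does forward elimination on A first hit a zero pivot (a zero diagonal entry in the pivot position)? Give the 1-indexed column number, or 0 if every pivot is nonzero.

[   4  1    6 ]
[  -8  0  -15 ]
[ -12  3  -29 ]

first zero-pivot column = 0

Naive forward elimination:
R2 <- R2 - (-2)*R1:  [  0   2  -3 ]
R3 <- R3 - (-3)*R1:  [   0    6  -11 ]
R3 <- R3 - (3)*R2:  [  0   0  -2 ]
All pivots nonzero; naive elimination completes without hitting a zero pivot.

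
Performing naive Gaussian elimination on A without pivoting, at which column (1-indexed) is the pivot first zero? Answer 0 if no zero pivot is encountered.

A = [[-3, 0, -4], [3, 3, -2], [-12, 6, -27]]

Naive forward elimination:
R2 <- R2 - (-1)*R1:  [  0   3  -6 ]
R3 <- R3 - (4)*R1:  [   0    6  -11 ]
R3 <- R3 - (2)*R2:  [ 0  0  1 ]
All pivots nonzero; naive elimination completes without hitting a zero pivot.

first zero-pivot column = 0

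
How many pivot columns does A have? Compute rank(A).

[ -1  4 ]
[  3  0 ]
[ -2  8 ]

rank(A) = 2

Row reduction:
R2 <- R2 - (-3)*R1:  [  0  12 ]
R3 <- R3 - (2)*R1:  [ 0  0 ]
Row echelon form:
[ -1   4 ]
[  0  12 ]
[  0   0 ]
Nonzero rows / pivot columns: 2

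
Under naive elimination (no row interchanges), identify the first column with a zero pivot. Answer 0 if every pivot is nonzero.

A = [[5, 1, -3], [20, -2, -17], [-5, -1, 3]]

Naive forward elimination:
R2 <- R2 - (4)*R1:  [  0  -6  -5 ]
R3 <- R3 - (-1)*R1:  [ 0  0  0 ]
Matrix at this point:
[ 5   1  -3 ]
[ 0  -6  -5 ]
[ 0   0   0 ]
Pivot entry (3,3) in the last row is zero and there are no rows below to swap with -> zero pivot in column 3 (A is singular).

first zero-pivot column = 3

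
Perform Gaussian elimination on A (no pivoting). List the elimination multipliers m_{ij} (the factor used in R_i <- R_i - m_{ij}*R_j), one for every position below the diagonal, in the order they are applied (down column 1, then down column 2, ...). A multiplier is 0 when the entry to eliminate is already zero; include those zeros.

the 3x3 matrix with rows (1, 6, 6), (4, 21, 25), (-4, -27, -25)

Forward elimination:
R2 <- R2 - (4)*R1:  [  0  -3   1 ]
R3 <- R3 - (-4)*R1:  [  0  -3  -1 ]
R3 <- R3 - (1)*R2:  [  0   0  -2 ]
Multipliers (in order of application): m_{21} = 4, m_{31} = -4, m_{32} = 1

multipliers: 4, -4, 1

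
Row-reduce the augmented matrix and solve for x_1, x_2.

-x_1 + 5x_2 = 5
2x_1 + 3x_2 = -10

Forward elimination on [A|b]:
R2 <- R2 - (-2)*R1:  [  0  13   0 ]
Row echelon form:
[ -1   5  |  5 ]
[  0  13  |  0 ]
Back-substitution:
x_2 = (0) / 13 = 0
x_1 = (5 - (5)*(0)) / -1 = -5

(-5, 0)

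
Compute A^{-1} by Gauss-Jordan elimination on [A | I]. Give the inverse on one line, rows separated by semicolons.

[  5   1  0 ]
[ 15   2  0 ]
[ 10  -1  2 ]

inverse = [-2/5 1/5 0; 3 -1 0; 7/2 -3/2 1/2]

Gauss-Jordan on [A | I]:
R1 <- (1/5)*R1:  [   1  1/5    0  |  1/5    0    0 ]
R2 <- R2 - (15)*R1:  [  0  -1   0  |  -3   1   0 ]
R3 <- R3 - (10)*R1:  [  0  -3   2  |  -2   0   1 ]
R2 <- (1/-1)*R2:  [  0   1   0  |   3  -1   0 ]
R1 <- R1 - (1/5)*R2:  [    1     0     0  |  -2/5   1/5     0 ]
R3 <- R3 - (-3)*R2:  [  0   0   2  |   7  -3   1 ]
R3 <- (1/2)*R3:  [    0     0     1  |   7/2  -3/2   1/2 ]
Right block of [I | A^{-1}] is the inverse:
[ -2/5   1/5    0 ]
[    3    -1    0 ]
[  7/2  -3/2  1/2 ]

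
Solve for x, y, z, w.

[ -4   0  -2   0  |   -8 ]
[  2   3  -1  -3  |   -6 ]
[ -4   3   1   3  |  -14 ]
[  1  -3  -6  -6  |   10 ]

Forward elimination on [A|b]:
R2 <- R2 - (-1/2)*R1:  [   0    3   -2   -3  -10 ]
R3 <- R3 - (1)*R1:  [  0   3   3   3  -6 ]
R4 <- R4 - (-1/4)*R1:  [     0     -3  -13/2     -6      8 ]
R3 <- R3 - (1)*R2:  [ 0  0  5  6  4 ]
R4 <- R4 - (-1)*R2:  [     0      0  -17/2     -9     -2 ]
R4 <- R4 - (-17/10)*R3:  [    0     0     0   6/5  24/5 ]
Row echelon form:
[ -4  0  -2    0  |    -8 ]
[  0  3  -2   -3  |   -10 ]
[  0  0   5    6  |     4 ]
[  0  0   0  6/5  |  24/5 ]
Back-substitution:
w = (24/5) / (6/5) = 4
z = (4 - (6)*(4)) / 5 = -4
y = (-10 - (-2)*(-4) - (-3)*(4)) / 3 = -2
x = (-8 - (-2)*(-4)) / -4 = 4

(4, -2, -4, 4)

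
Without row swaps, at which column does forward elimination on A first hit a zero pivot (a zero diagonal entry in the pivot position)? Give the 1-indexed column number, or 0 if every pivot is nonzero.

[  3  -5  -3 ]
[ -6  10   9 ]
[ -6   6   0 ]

first zero-pivot column = 2

Naive forward elimination:
R2 <- R2 - (-2)*R1:  [ 0  0  3 ]
R3 <- R3 - (-2)*R1:  [  0  -4  -6 ]
Matrix at this point:
[ 3  -5  -3 ]
[ 0   0   3 ]
[ 0  -4  -6 ]
Pivot entry (2,2) is zero but row 3 has -4 in column 2 -> naive elimination stops; a row interchange (e.g. R2 <-> R3) would be required here.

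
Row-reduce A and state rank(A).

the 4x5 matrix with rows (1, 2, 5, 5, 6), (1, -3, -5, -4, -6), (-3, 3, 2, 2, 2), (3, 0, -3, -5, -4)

rank(A) = 4

Row reduction:
R2 <- R2 - (1)*R1:  [   0   -5  -10   -9  -12 ]
R3 <- R3 - (-3)*R1:  [  0   9  17  17  20 ]
R4 <- R4 - (3)*R1:  [   0   -6  -18  -20  -22 ]
R3 <- R3 - (-9/5)*R2:  [    0     0    -1   4/5  -8/5 ]
R4 <- R4 - (6/5)*R2:  [     0      0     -6  -46/5  -38/5 ]
R4 <- R4 - (6)*R3:  [   0    0    0  -14    2 ]
Row echelon form:
[ 1   2    5    5     6 ]
[ 0  -5  -10   -9   -12 ]
[ 0   0   -1  4/5  -8/5 ]
[ 0   0    0  -14     2 ]
Nonzero rows / pivot columns: 4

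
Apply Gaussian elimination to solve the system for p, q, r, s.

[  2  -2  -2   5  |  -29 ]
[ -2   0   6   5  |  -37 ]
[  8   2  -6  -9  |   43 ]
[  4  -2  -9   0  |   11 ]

(-3, 2, -3, -5)

Forward elimination on [A|b]:
R2 <- R2 - (-1)*R1:  [   0   -2    4   10  -66 ]
R3 <- R3 - (4)*R1:  [   0   10    2  -29  159 ]
R4 <- R4 - (2)*R1:  [   0    2   -5  -10   69 ]
R3 <- R3 - (-5)*R2:  [    0     0    22    21  -171 ]
R4 <- R4 - (-1)*R2:  [  0   0  -1   0   3 ]
R4 <- R4 - (-1/22)*R3:  [       0        0        0    21/22  -105/22 ]
Row echelon form:
[ 2  -2  -2      5  |      -29 ]
[ 0  -2   4     10  |      -66 ]
[ 0   0  22     21  |     -171 ]
[ 0   0   0  21/22  |  -105/22 ]
Back-substitution:
s = (-105/22) / (21/22) = -5
r = (-171 - (21)*(-5)) / 22 = -3
q = (-66 - (4)*(-3) - (10)*(-5)) / -2 = 2
p = (-29 - (-2)*(2) - (-2)*(-3) - (5)*(-5)) / 2 = -3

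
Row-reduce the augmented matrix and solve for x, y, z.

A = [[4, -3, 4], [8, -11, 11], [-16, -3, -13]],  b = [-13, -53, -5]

(3, 3, -4)

Forward elimination on [A|b]:
R2 <- R2 - (2)*R1:  [   0   -5    3  -27 ]
R3 <- R3 - (-4)*R1:  [   0  -15    3  -57 ]
R3 <- R3 - (3)*R2:  [  0   0  -6  24 ]
Row echelon form:
[ 4  -3   4  |  -13 ]
[ 0  -5   3  |  -27 ]
[ 0   0  -6  |   24 ]
Back-substitution:
z = (24) / -6 = -4
y = (-27 - (3)*(-4)) / -5 = 3
x = (-13 - (-3)*(3) - (4)*(-4)) / 4 = 3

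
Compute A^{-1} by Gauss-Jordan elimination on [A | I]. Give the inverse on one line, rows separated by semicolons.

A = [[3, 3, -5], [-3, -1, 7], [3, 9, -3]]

inverse = [5/2 3/2 -2/3; -1/2 -1/4 1/4; 1 3/4 -1/4]

Gauss-Jordan on [A | I]:
R1 <- (1/3)*R1:  [    1     1  -5/3  |   1/3     0     0 ]
R2 <- R2 - (-3)*R1:  [ 0  2  2  |  1  1  0 ]
R3 <- R3 - (3)*R1:  [  0   6   2  |  -1   0   1 ]
R2 <- (1/2)*R2:  [   0    1    1  |  1/2  1/2    0 ]
R1 <- R1 - (1)*R2:  [    1     0  -8/3  |  -1/6  -1/2     0 ]
R3 <- R3 - (6)*R2:  [  0   0  -4  |  -4  -3   1 ]
R3 <- (1/-4)*R3:  [    0     0     1  |     1   3/4  -1/4 ]
R1 <- R1 - (-8/3)*R3:  [    1     0     0  |   5/2   3/2  -2/3 ]
R2 <- R2 - (1)*R3:  [    0     1     0  |  -1/2  -1/4   1/4 ]
Right block of [I | A^{-1}] is the inverse:
[  5/2   3/2  -2/3 ]
[ -1/2  -1/4   1/4 ]
[    1   3/4  -1/4 ]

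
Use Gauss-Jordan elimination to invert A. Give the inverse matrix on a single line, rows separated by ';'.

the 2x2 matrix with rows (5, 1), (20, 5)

inverse = [1 -1/5; -4 1]

Gauss-Jordan on [A | I]:
R1 <- (1/5)*R1:  [   1  1/5  |  1/5    0 ]
R2 <- R2 - (20)*R1:  [  0   1  |  -4   1 ]
R1 <- R1 - (1/5)*R2:  [    1     0  |     1  -1/5 ]
Right block of [I | A^{-1}] is the inverse:
[  1  -1/5 ]
[ -4     1 ]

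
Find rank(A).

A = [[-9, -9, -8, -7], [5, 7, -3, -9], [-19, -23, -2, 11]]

rank(A) = 2

Row reduction:
R2 <- R2 - (-5/9)*R1:  [      0       2   -67/9  -116/9 ]
R3 <- R3 - (19/9)*R1:  [     0     -4  134/9  232/9 ]
R3 <- R3 - (-2)*R2:  [ 0  0  0  0 ]
Row echelon form:
[ -9  -9     -8      -7 ]
[  0   2  -67/9  -116/9 ]
[  0   0      0       0 ]
Nonzero rows / pivot columns: 2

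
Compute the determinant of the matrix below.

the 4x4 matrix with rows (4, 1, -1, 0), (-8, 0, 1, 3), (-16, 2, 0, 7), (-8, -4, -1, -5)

Forward elimination:
R2 <- R2 - (-2)*R1:  [  0   2  -1   3 ]
R3 <- R3 - (-4)*R1:  [  0   6  -4   7 ]
R4 <- R4 - (-2)*R1:  [  0  -2  -3  -5 ]
R3 <- R3 - (3)*R2:  [  0   0  -1  -2 ]
R4 <- R4 - (-1)*R2:  [  0   0  -4  -2 ]
R4 <- R4 - (4)*R3:  [ 0  0  0  6 ]
Upper-triangular form:
[ 4  1  -1   0 ]
[ 0  2  -1   3 ]
[ 0  0  -1  -2 ]
[ 0  0   0   6 ]
det(A) = (-1)^0 * (4) * (2) * (-1) * (6) = -48  (0 row swaps -> sign +1)

det(A) = -48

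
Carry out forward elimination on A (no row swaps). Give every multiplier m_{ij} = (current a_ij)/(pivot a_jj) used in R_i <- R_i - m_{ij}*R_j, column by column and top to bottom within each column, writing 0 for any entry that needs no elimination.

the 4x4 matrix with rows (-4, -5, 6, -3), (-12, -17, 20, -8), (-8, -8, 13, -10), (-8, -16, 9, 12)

multipliers: 3, 2, 2, -1, 3, -3

Forward elimination:
R2 <- R2 - (3)*R1:  [  0  -2   2   1 ]
R3 <- R3 - (2)*R1:  [  0   2   1  -4 ]
R4 <- R4 - (2)*R1:  [  0  -6  -3  18 ]
R3 <- R3 - (-1)*R2:  [  0   0   3  -3 ]
R4 <- R4 - (3)*R2:  [  0   0  -9  15 ]
R4 <- R4 - (-3)*R3:  [ 0  0  0  6 ]
Multipliers (in order of application): m_{21} = 3, m_{31} = 2, m_{41} = 2, m_{32} = -1, m_{42} = 3, m_{43} = -3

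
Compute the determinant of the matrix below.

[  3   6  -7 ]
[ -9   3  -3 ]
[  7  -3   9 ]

Forward elimination:
R2 <- R2 - (-3)*R1:  [   0   21  -24 ]
R3 <- R3 - (7/3)*R1:  [    0   -17  76/3 ]
R3 <- R3 - (-17/21)*R2:  [      0       0  124/21 ]
Upper-triangular form:
[ 3   6      -7 ]
[ 0  21     -24 ]
[ 0   0  124/21 ]
det(A) = (-1)^0 * (3) * (21) * (124/21) = 372  (0 row swaps -> sign +1)

det(A) = 372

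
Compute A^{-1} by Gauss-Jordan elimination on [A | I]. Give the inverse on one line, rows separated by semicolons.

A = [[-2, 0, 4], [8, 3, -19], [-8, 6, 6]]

Gauss-Jordan on [A | I]:
R1 <- (1/-2)*R1:  [    1     0    -2  |  -1/2     0     0 ]
R2 <- R2 - (8)*R1:  [  0   3  -3  |   4   1   0 ]
R3 <- R3 - (-8)*R1:  [   0    6  -10  |   -4    0    1 ]
R2 <- (1/3)*R2:  [   0    1   -1  |  4/3  1/3    0 ]
R3 <- R3 - (6)*R2:  [   0    0   -4  |  -12   -2    1 ]
R3 <- (1/-4)*R3:  [    0     0     1  |     3   1/2  -1/4 ]
R1 <- R1 - (-2)*R3:  [    1     0     0  |  11/2     1  -1/2 ]
R2 <- R2 - (-1)*R3:  [    0     1     0  |  13/3   5/6  -1/4 ]
Right block of [I | A^{-1}] is the inverse:
[ 11/2    1  -1/2 ]
[ 13/3  5/6  -1/4 ]
[    3  1/2  -1/4 ]

inverse = [11/2 1 -1/2; 13/3 5/6 -1/4; 3 1/2 -1/4]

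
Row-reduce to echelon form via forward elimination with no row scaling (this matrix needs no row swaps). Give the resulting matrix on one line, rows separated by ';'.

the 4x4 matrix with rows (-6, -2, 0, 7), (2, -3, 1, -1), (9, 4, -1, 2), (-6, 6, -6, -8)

Forward elimination:
R2 <- R2 - (-1/3)*R1:  [     0  -11/3      1    4/3 ]
R3 <- R3 - (-3/2)*R1:  [    0     1    -1  25/2 ]
R4 <- R4 - (1)*R1:  [   0    8   -6  -15 ]
R3 <- R3 - (-3/11)*R2:  [      0       0   -8/11  283/22 ]
R4 <- R4 - (-24/11)*R2:  [       0        0   -42/11  -133/11 ]
R4 <- R4 - (21/4)*R3:  [      0       0       0  -637/8 ]
Row echelon form:
[ -6     -2      0       7 ]
[  0  -11/3      1     4/3 ]
[  0      0  -8/11  283/22 ]
[  0      0      0  -637/8 ]

REF = [-6 -2 0 7; 0 -11/3 1 4/3; 0 0 -8/11 283/22; 0 0 0 -637/8]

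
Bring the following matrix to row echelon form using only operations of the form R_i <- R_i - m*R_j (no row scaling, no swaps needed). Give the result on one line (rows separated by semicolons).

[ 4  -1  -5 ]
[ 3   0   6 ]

Forward elimination:
R2 <- R2 - (3/4)*R1:  [    0   3/4  39/4 ]
Row echelon form:
[ 4   -1    -5 ]
[ 0  3/4  39/4 ]

REF = [4 -1 -5; 0 3/4 39/4]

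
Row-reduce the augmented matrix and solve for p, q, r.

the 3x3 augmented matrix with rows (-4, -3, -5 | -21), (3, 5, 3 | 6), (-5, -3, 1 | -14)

Forward elimination on [A|b]:
R2 <- R2 - (-3/4)*R1:  [     0   11/4   -3/4  -39/4 ]
R3 <- R3 - (5/4)*R1:  [    0   3/4  29/4  49/4 ]
R3 <- R3 - (3/11)*R2:  [      0       0   82/11  164/11 ]
Row echelon form:
[ -4    -3     -5  |     -21 ]
[  0  11/4   -3/4  |   -39/4 ]
[  0     0  82/11  |  164/11 ]
Back-substitution:
r = (164/11) / (82/11) = 2
q = (-39/4 - (-3/4)*(2)) / (11/4) = -3
p = (-21 - (-3)*(-3) - (-5)*(2)) / -4 = 5

(5, -3, 2)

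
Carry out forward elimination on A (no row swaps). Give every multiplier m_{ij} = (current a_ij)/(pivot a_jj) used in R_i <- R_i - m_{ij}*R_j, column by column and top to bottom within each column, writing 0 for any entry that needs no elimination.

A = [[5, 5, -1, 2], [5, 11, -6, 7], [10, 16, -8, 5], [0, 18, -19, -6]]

multipliers: 1, 2, 0, 1, 3, 4

Forward elimination:
R2 <- R2 - (1)*R1:  [  0   6  -5   5 ]
R3 <- R3 - (2)*R1:  [  0   6  -6   1 ]
R4: entry in column 1 is already 0 -> m_{41} = 0 (no row operation needed)
R3 <- R3 - (1)*R2:  [  0   0  -1  -4 ]
R4 <- R4 - (3)*R2:  [   0    0   -4  -21 ]
R4 <- R4 - (4)*R3:  [  0   0   0  -5 ]
Multipliers (in order of application): m_{21} = 1, m_{31} = 2, m_{41} = 0, m_{32} = 1, m_{42} = 3, m_{43} = 4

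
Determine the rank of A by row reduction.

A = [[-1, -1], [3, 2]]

rank(A) = 2

Row reduction:
R2 <- R2 - (-3)*R1:  [  0  -1 ]
Row echelon form:
[ -1  -1 ]
[  0  -1 ]
Nonzero rows / pivot columns: 2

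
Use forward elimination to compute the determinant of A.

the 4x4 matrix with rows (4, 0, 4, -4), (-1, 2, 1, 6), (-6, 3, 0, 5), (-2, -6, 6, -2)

det(A) = 1216

Forward elimination:
R2 <- R2 - (-1/4)*R1:  [ 0  2  2  5 ]
R3 <- R3 - (-3/2)*R1:  [  0   3   6  -1 ]
R4 <- R4 - (-1/2)*R1:  [  0  -6   8  -4 ]
R3 <- R3 - (3/2)*R2:  [     0      0      3  -17/2 ]
R4 <- R4 - (-3)*R2:  [  0   0  14  11 ]
R4 <- R4 - (14/3)*R3:  [     0      0      0  152/3 ]
Upper-triangular form:
[ 4  0  4     -4 ]
[ 0  2  2      5 ]
[ 0  0  3  -17/2 ]
[ 0  0  0  152/3 ]
det(A) = (-1)^0 * (4) * (2) * (3) * (152/3) = 1216  (0 row swaps -> sign +1)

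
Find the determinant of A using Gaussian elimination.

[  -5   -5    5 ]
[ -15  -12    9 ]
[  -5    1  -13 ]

Forward elimination:
R2 <- R2 - (3)*R1:  [  0   3  -6 ]
R3 <- R3 - (1)*R1:  [   0    6  -18 ]
R3 <- R3 - (2)*R2:  [  0   0  -6 ]
Upper-triangular form:
[ -5  -5   5 ]
[  0   3  -6 ]
[  0   0  -6 ]
det(A) = (-1)^0 * (-5) * (3) * (-6) = 90  (0 row swaps -> sign +1)

det(A) = 90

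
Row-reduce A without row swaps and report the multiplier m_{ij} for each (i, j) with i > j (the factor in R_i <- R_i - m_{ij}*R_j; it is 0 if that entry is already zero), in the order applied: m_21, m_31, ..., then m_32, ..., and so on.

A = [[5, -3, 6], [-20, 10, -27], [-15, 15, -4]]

Forward elimination:
R2 <- R2 - (-4)*R1:  [  0  -2  -3 ]
R3 <- R3 - (-3)*R1:  [  0   6  14 ]
R3 <- R3 - (-3)*R2:  [ 0  0  5 ]
Multipliers (in order of application): m_{21} = -4, m_{31} = -3, m_{32} = -3

multipliers: -4, -3, -3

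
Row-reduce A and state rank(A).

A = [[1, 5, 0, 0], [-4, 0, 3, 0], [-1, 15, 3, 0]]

rank(A) = 2

Row reduction:
R2 <- R2 - (-4)*R1:  [  0  20   3   0 ]
R3 <- R3 - (-1)*R1:  [  0  20   3   0 ]
R3 <- R3 - (1)*R2:  [ 0  0  0  0 ]
Row echelon form:
[ 1   5  0  0 ]
[ 0  20  3  0 ]
[ 0   0  0  0 ]
Nonzero rows / pivot columns: 2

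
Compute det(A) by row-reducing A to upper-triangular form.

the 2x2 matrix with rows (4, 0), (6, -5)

det(A) = -20

Forward elimination:
R2 <- R2 - (3/2)*R1:  [  0  -5 ]
Upper-triangular form:
[ 4   0 ]
[ 0  -5 ]
det(A) = (-1)^0 * (4) * (-5) = -20  (0 row swaps -> sign +1)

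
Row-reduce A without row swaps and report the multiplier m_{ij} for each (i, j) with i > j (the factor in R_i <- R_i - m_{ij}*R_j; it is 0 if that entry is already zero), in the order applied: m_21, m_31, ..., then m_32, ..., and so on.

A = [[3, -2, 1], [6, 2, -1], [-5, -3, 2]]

multipliers: 2, -5/3, -19/18

Forward elimination:
R2 <- R2 - (2)*R1:  [  0   6  -3 ]
R3 <- R3 - (-5/3)*R1:  [     0  -19/3   11/3 ]
R3 <- R3 - (-19/18)*R2:  [   0    0  1/2 ]
Multipliers (in order of application): m_{21} = 2, m_{31} = -5/3, m_{32} = -19/18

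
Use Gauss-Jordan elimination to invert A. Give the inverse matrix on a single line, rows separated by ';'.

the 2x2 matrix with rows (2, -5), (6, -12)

inverse = [-2 5/6; -1 1/3]

Gauss-Jordan on [A | I]:
R1 <- (1/2)*R1:  [    1  -5/2  |   1/2     0 ]
R2 <- R2 - (6)*R1:  [  0   3  |  -3   1 ]
R2 <- (1/3)*R2:  [   0    1  |   -1  1/3 ]
R1 <- R1 - (-5/2)*R2:  [   1    0  |   -2  5/6 ]
Right block of [I | A^{-1}] is the inverse:
[ -2  5/6 ]
[ -1  1/3 ]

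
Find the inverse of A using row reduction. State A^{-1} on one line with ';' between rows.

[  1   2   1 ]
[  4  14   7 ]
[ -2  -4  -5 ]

Gauss-Jordan on [A | I]:
R2 <- R2 - (4)*R1:  [  0   6   3  |  -4   1   0 ]
R3 <- R3 - (-2)*R1:  [  0   0  -3  |   2   0   1 ]
R2 <- (1/6)*R2:  [    0     1   1/2  |  -2/3   1/6     0 ]
R1 <- R1 - (2)*R2:  [    1     0     0  |   7/3  -1/3     0 ]
R3 <- (1/-3)*R3:  [    0     0     1  |  -2/3     0  -1/3 ]
R2 <- R2 - (1/2)*R3:  [    0     1     0  |  -1/3   1/6   1/6 ]
Right block of [I | A^{-1}] is the inverse:
[  7/3  -1/3     0 ]
[ -1/3   1/6   1/6 ]
[ -2/3     0  -1/3 ]

inverse = [7/3 -1/3 0; -1/3 1/6 1/6; -2/3 0 -1/3]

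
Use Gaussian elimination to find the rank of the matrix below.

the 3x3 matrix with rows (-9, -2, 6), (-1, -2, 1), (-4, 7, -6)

Row reduction:
R2 <- R2 - (1/9)*R1:  [     0  -16/9    1/3 ]
R3 <- R3 - (4/9)*R1:  [     0   71/9  -26/3 ]
R3 <- R3 - (-71/16)*R2:  [       0        0  -115/16 ]
Row echelon form:
[ -9     -2        6 ]
[  0  -16/9      1/3 ]
[  0      0  -115/16 ]
Nonzero rows / pivot columns: 3

rank(A) = 3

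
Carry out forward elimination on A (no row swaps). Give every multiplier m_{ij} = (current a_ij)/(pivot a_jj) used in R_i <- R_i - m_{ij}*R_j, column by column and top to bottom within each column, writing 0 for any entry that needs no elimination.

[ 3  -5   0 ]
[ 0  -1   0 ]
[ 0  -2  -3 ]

multipliers: 0, 0, 2

Forward elimination:
R2: entry in column 1 is already 0 -> m_{21} = 0 (no row operation needed)
R3: entry in column 1 is already 0 -> m_{31} = 0 (no row operation needed)
R3 <- R3 - (2)*R2:  [  0   0  -3 ]
Multipliers (in order of application): m_{21} = 0, m_{31} = 0, m_{32} = 2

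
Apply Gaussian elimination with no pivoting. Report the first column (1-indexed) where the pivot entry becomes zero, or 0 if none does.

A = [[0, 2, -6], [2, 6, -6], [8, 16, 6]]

first zero-pivot column = 1

Naive forward elimination:
Pivot entry (1,1) is zero but row 2 has 2 in column 1 -> naive elimination stops; a row interchange (e.g. R1 <-> R2) would be required here.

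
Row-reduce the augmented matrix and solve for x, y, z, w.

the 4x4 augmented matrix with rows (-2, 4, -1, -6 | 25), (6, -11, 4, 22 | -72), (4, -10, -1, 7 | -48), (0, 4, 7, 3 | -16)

(-5, 4, -5, 1)

Forward elimination on [A|b]:
R2 <- R2 - (-3)*R1:  [ 0  1  1  4  3 ]
R3 <- R3 - (-2)*R1:  [  0  -2  -3  -5   2 ]
R3 <- R3 - (-2)*R2:  [  0   0  -1   3   8 ]
R4 <- R4 - (4)*R2:  [   0    0    3  -13  -28 ]
R4 <- R4 - (-3)*R3:  [  0   0   0  -4  -4 ]
Row echelon form:
[ -2  4  -1  -6  |  25 ]
[  0  1   1   4  |   3 ]
[  0  0  -1   3  |   8 ]
[  0  0   0  -4  |  -4 ]
Back-substitution:
w = (-4) / -4 = 1
z = (8 - (3)*(1)) / -1 = -5
y = (3 - (1)*(-5) - (4)*(1)) / 1 = 4
x = (25 - (4)*(4) - (-1)*(-5) - (-6)*(1)) / -2 = -5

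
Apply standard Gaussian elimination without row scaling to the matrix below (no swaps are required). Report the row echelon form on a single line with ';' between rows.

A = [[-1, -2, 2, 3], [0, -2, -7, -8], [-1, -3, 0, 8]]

Forward elimination:
R3 <- R3 - (1)*R1:  [  0  -1  -2   5 ]
R3 <- R3 - (1/2)*R2:  [   0    0  3/2    9 ]
Row echelon form:
[ -1  -2    2   3 ]
[  0  -2   -7  -8 ]
[  0   0  3/2   9 ]

REF = [-1 -2 2 3; 0 -2 -7 -8; 0 0 3/2 9]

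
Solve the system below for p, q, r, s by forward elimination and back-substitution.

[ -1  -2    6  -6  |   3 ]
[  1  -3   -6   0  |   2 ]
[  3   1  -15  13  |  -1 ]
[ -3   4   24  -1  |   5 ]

(5, -1, 1, 0)

Forward elimination on [A|b]:
R2 <- R2 - (-1)*R1:  [  0  -5   0  -6   5 ]
R3 <- R3 - (-3)*R1:  [  0  -5   3  -5   8 ]
R4 <- R4 - (3)*R1:  [  0  10   6  17  -4 ]
R3 <- R3 - (1)*R2:  [ 0  0  3  1  3 ]
R4 <- R4 - (-2)*R2:  [ 0  0  6  5  6 ]
R4 <- R4 - (2)*R3:  [ 0  0  0  3  0 ]
Row echelon form:
[ -1  -2  6  -6  |  3 ]
[  0  -5  0  -6  |  5 ]
[  0   0  3   1  |  3 ]
[  0   0  0   3  |  0 ]
Back-substitution:
s = (0) / 3 = 0
r = (3 - (1)*(0)) / 3 = 1
q = (5 - (-6)*(0)) / -5 = -1
p = (3 - (-2)*(-1) - (6)*(1) - (-6)*(0)) / -1 = 5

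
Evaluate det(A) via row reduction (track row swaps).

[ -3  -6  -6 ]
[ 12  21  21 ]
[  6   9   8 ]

Forward elimination:
R2 <- R2 - (-4)*R1:  [  0  -3  -3 ]
R3 <- R3 - (-2)*R1:  [  0  -3  -4 ]
R3 <- R3 - (1)*R2:  [  0   0  -1 ]
Upper-triangular form:
[ -3  -6  -6 ]
[  0  -3  -3 ]
[  0   0  -1 ]
det(A) = (-1)^0 * (-3) * (-3) * (-1) = -9  (0 row swaps -> sign +1)

det(A) = -9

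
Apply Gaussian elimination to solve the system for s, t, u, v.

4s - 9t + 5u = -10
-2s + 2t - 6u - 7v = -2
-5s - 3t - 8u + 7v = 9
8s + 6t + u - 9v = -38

(-5, 0, 2, 0)

Forward elimination on [A|b]:
R2 <- R2 - (-1/2)*R1:  [    0  -5/2  -7/2    -7    -7 ]
R3 <- R3 - (-5/4)*R1:  [     0  -57/4   -7/4      7   -7/2 ]
R4 <- R4 - (2)*R1:  [   0   24   -9   -9  -18 ]
R3 <- R3 - (57/10)*R2:  [      0       0    91/5  469/10   182/5 ]
R4 <- R4 - (-48/5)*R2:  [      0       0  -213/5  -381/5  -426/5 ]
R4 <- R4 - (-213/91)*R3:  [      0       0       0  873/26       0 ]
Row echelon form:
[ 4    -9     5       0  |    -10 ]
[ 0  -5/2  -7/2      -7  |     -7 ]
[ 0     0  91/5  469/10  |  182/5 ]
[ 0     0     0  873/26  |      0 ]
Back-substitution:
v = (0) / (873/26) = 0
u = (182/5 - (469/10)*(0)) / (91/5) = 2
t = (-7 - (-7/2)*(2) - (-7)*(0)) / (-5/2) = 0
s = (-10 - (-9)*(0) - (5)*(2)) / 4 = -5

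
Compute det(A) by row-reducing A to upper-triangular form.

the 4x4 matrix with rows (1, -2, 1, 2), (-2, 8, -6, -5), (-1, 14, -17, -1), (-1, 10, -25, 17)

Forward elimination:
R2 <- R2 - (-2)*R1:  [  0   4  -4  -1 ]
R3 <- R3 - (-1)*R1:  [   0   12  -16    1 ]
R4 <- R4 - (-1)*R1:  [   0    8  -24   19 ]
R3 <- R3 - (3)*R2:  [  0   0  -4   4 ]
R4 <- R4 - (2)*R2:  [   0    0  -16   21 ]
R4 <- R4 - (4)*R3:  [ 0  0  0  5 ]
Upper-triangular form:
[ 1  -2   1   2 ]
[ 0   4  -4  -1 ]
[ 0   0  -4   4 ]
[ 0   0   0   5 ]
det(A) = (-1)^0 * (1) * (4) * (-4) * (5) = -80  (0 row swaps -> sign +1)

det(A) = -80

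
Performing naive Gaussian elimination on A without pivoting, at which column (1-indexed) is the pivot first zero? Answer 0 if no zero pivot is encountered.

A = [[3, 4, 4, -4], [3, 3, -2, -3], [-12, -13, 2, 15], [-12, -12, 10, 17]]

Naive forward elimination:
R2 <- R2 - (1)*R1:  [  0  -1  -6   1 ]
R3 <- R3 - (-4)*R1:  [  0   3  18  -1 ]
R4 <- R4 - (-4)*R1:  [  0   4  26   1 ]
R3 <- R3 - (-3)*R2:  [ 0  0  0  2 ]
R4 <- R4 - (-4)*R2:  [ 0  0  2  5 ]
Matrix at this point:
[ 3   4   4  -4 ]
[ 0  -1  -6   1 ]
[ 0   0   0   2 ]
[ 0   0   2   5 ]
Pivot entry (3,3) is zero but row 4 has 2 in column 3 -> naive elimination stops; a row interchange (e.g. R3 <-> R4) would be required here.

first zero-pivot column = 3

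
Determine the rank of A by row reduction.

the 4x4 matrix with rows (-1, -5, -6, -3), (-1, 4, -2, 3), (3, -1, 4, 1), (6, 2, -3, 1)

Row reduction:
R2 <- R2 - (1)*R1:  [ 0  9  4  6 ]
R3 <- R3 - (-3)*R1:  [   0  -16  -14   -8 ]
R4 <- R4 - (-6)*R1:  [   0  -28  -39  -17 ]
R3 <- R3 - (-16/9)*R2:  [     0      0  -62/9    8/3 ]
R4 <- R4 - (-28/9)*R2:  [      0       0  -239/9     5/3 ]
R4 <- R4 - (239/62)*R3:  [       0        0        0  -267/31 ]
Row echelon form:
[ -1  -5     -6       -3 ]
[  0   9      4        6 ]
[  0   0  -62/9      8/3 ]
[  0   0      0  -267/31 ]
Nonzero rows / pivot columns: 4

rank(A) = 4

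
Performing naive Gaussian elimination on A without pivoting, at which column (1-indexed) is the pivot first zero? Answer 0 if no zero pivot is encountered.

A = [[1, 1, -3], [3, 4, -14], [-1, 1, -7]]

Naive forward elimination:
R2 <- R2 - (3)*R1:  [  0   1  -5 ]
R3 <- R3 - (-1)*R1:  [   0    2  -10 ]
R3 <- R3 - (2)*R2:  [ 0  0  0 ]
Matrix at this point:
[ 1  1  -3 ]
[ 0  1  -5 ]
[ 0  0   0 ]
Pivot entry (3,3) in the last row is zero and there are no rows below to swap with -> zero pivot in column 3 (A is singular).

first zero-pivot column = 3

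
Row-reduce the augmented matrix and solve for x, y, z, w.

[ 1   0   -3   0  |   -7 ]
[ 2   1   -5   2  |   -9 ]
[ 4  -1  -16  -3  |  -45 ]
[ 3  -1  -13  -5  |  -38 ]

Forward elimination on [A|b]:
R2 <- R2 - (2)*R1:  [ 0  1  1  2  5 ]
R3 <- R3 - (4)*R1:  [   0   -1   -4   -3  -17 ]
R4 <- R4 - (3)*R1:  [   0   -1   -4   -5  -17 ]
R3 <- R3 - (-1)*R2:  [   0    0   -3   -1  -12 ]
R4 <- R4 - (-1)*R2:  [   0    0   -3   -3  -12 ]
R4 <- R4 - (1)*R3:  [  0   0   0  -2   0 ]
Row echelon form:
[ 1  0  -3   0  |   -7 ]
[ 0  1   1   2  |    5 ]
[ 0  0  -3  -1  |  -12 ]
[ 0  0   0  -2  |    0 ]
Back-substitution:
w = (0) / -2 = 0
z = (-12 - (-1)*(0)) / -3 = 4
y = (5 - (1)*(4) - (2)*(0)) / 1 = 1
x = (-7 - (-3)*(4)) / 1 = 5

(5, 1, 4, 0)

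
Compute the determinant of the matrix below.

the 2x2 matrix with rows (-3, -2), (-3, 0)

det(A) = -6

Forward elimination:
R2 <- R2 - (1)*R1:  [ 0  2 ]
Upper-triangular form:
[ -3  -2 ]
[  0   2 ]
det(A) = (-1)^0 * (-3) * (2) = -6  (0 row swaps -> sign +1)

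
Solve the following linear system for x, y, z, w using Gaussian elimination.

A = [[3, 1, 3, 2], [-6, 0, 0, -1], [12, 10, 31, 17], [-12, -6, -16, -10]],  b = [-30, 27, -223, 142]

Forward elimination on [A|b]:
R2 <- R2 - (-2)*R1:  [   0    2    6    3  -33 ]
R3 <- R3 - (4)*R1:  [    0     6    19     9  -103 ]
R4 <- R4 - (-4)*R1:  [  0  -2  -4  -2  22 ]
R3 <- R3 - (3)*R2:  [  0   0   1   0  -4 ]
R4 <- R4 - (-1)*R2:  [   0    0    2    1  -11 ]
R4 <- R4 - (2)*R3:  [  0   0   0   1  -3 ]
Row echelon form:
[ 3  1  3  2  |  -30 ]
[ 0  2  6  3  |  -33 ]
[ 0  0  1  0  |   -4 ]
[ 0  0  0  1  |   -3 ]
Back-substitution:
w = (-3) / 1 = -3
z = (-4) / 1 = -4
y = (-33 - (6)*(-4) - (3)*(-3)) / 2 = 0
x = (-30 - (1)*(0) - (3)*(-4) - (2)*(-3)) / 3 = -4

(-4, 0, -4, -3)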